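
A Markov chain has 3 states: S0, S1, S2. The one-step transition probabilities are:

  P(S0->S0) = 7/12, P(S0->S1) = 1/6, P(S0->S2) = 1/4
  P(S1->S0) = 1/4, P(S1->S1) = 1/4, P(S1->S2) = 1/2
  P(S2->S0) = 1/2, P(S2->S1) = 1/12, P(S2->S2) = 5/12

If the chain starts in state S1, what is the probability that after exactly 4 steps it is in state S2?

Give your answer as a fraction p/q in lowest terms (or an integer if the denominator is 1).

Answer: 1193/3456

Derivation:
Computing P^4 by repeated multiplication:
P^1 =
  S0: [7/12, 1/6, 1/4]
  S1: [1/4, 1/4, 1/2]
  S2: [1/2, 1/12, 5/12]
P^2 =
  S0: [73/144, 23/144, 1/3]
  S1: [11/24, 7/48, 19/48]
  S2: [25/48, 5/36, 49/144]
P^3 =
  S0: [217/432, 263/1728, 199/576]
  S1: [289/576, 7/48, 203/576]
  S2: [293/576, 259/1728, 295/864]
P^4 =
  S0: [10447/20736, 1561/10368, 2389/6912]
  S1: [3493/6912, 1033/6912, 1193/3456]
  S2: [1745/3456, 3125/20736, 7141/20736]

(P^4)[S1 -> S2] = 1193/3456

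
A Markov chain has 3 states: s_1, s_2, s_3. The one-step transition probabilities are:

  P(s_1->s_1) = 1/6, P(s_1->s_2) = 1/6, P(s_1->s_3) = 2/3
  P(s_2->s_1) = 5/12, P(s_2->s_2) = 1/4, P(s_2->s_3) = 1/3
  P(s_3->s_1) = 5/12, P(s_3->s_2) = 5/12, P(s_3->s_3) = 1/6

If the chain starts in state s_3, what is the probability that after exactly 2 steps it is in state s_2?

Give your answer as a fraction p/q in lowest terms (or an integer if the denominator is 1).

Answer: 35/144

Derivation:
Computing P^2 by repeated multiplication:
P^1 =
  s_1: [1/6, 1/6, 2/3]
  s_2: [5/12, 1/4, 1/3]
  s_3: [5/12, 5/12, 1/6]
P^2 =
  s_1: [3/8, 25/72, 5/18]
  s_2: [5/16, 13/48, 5/12]
  s_3: [5/16, 35/144, 4/9]

(P^2)[s_3 -> s_2] = 35/144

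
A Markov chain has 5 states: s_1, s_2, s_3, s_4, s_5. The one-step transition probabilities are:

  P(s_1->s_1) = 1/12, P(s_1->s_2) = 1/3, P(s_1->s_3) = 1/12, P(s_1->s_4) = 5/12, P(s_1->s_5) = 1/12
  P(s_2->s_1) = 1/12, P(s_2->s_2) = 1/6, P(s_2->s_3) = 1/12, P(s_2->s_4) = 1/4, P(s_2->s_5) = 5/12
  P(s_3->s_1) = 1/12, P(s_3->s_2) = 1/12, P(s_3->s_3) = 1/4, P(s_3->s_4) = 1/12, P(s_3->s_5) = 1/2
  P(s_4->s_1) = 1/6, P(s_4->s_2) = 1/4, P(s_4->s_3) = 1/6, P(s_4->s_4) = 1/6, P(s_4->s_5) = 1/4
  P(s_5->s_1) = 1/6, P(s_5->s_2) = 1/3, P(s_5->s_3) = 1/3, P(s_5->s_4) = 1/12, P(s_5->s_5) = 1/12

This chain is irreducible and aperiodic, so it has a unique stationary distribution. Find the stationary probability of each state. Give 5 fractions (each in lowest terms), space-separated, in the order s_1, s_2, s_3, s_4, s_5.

Answer: 1475/12212 2813/12212 609/3053 1079/6106 1665/6106

Derivation:
The stationary distribution satisfies pi = pi * P, i.e.:
  pi_s_1 = 1/12*pi_s_1 + 1/12*pi_s_2 + 1/12*pi_s_3 + 1/6*pi_s_4 + 1/6*pi_s_5
  pi_s_2 = 1/3*pi_s_1 + 1/6*pi_s_2 + 1/12*pi_s_3 + 1/4*pi_s_4 + 1/3*pi_s_5
  pi_s_3 = 1/12*pi_s_1 + 1/12*pi_s_2 + 1/4*pi_s_3 + 1/6*pi_s_4 + 1/3*pi_s_5
  pi_s_4 = 5/12*pi_s_1 + 1/4*pi_s_2 + 1/12*pi_s_3 + 1/6*pi_s_4 + 1/12*pi_s_5
  pi_s_5 = 1/12*pi_s_1 + 5/12*pi_s_2 + 1/2*pi_s_3 + 1/4*pi_s_4 + 1/12*pi_s_5
with normalization: pi_s_1 + pi_s_2 + pi_s_3 + pi_s_4 + pi_s_5 = 1.

Using the first 4 balance equations plus normalization, the linear system A*pi = b is:
  [-11/12, 1/12, 1/12, 1/6, 1/6] . pi = 0
  [1/3, -5/6, 1/12, 1/4, 1/3] . pi = 0
  [1/12, 1/12, -3/4, 1/6, 1/3] . pi = 0
  [5/12, 1/4, 1/12, -5/6, 1/12] . pi = 0
  [1, 1, 1, 1, 1] . pi = 1

Solving yields:
  pi_s_1 = 1475/12212
  pi_s_2 = 2813/12212
  pi_s_3 = 609/3053
  pi_s_4 = 1079/6106
  pi_s_5 = 1665/6106

Verification (pi * P):
  1475/12212*1/12 + 2813/12212*1/12 + 609/3053*1/12 + 1079/6106*1/6 + 1665/6106*1/6 = 1475/12212 = pi_s_1  (ok)
  1475/12212*1/3 + 2813/12212*1/6 + 609/3053*1/12 + 1079/6106*1/4 + 1665/6106*1/3 = 2813/12212 = pi_s_2  (ok)
  1475/12212*1/12 + 2813/12212*1/12 + 609/3053*1/4 + 1079/6106*1/6 + 1665/6106*1/3 = 609/3053 = pi_s_3  (ok)
  1475/12212*5/12 + 2813/12212*1/4 + 609/3053*1/12 + 1079/6106*1/6 + 1665/6106*1/12 = 1079/6106 = pi_s_4  (ok)
  1475/12212*1/12 + 2813/12212*5/12 + 609/3053*1/2 + 1079/6106*1/4 + 1665/6106*1/12 = 1665/6106 = pi_s_5  (ok)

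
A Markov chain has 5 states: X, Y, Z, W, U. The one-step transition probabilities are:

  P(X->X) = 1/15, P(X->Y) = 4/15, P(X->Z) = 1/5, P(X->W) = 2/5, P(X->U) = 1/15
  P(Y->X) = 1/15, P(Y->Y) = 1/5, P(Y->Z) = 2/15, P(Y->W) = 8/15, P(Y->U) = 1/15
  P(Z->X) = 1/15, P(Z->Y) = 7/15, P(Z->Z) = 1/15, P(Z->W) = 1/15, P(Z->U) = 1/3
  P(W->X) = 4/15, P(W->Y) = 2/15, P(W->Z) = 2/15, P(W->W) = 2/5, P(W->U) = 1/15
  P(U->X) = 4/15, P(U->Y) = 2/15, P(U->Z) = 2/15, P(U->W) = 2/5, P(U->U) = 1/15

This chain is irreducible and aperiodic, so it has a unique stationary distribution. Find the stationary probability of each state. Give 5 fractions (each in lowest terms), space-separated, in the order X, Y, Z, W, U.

The stationary distribution satisfies pi = pi * P, i.e.:
  pi_X = 1/15*pi_X + 1/15*pi_Y + 1/15*pi_Z + 4/15*pi_W + 4/15*pi_U
  pi_Y = 4/15*pi_X + 1/5*pi_Y + 7/15*pi_Z + 2/15*pi_W + 2/15*pi_U
  pi_Z = 1/5*pi_X + 2/15*pi_Y + 1/15*pi_Z + 2/15*pi_W + 2/15*pi_U
  pi_W = 2/5*pi_X + 8/15*pi_Y + 1/15*pi_Z + 2/5*pi_W + 2/5*pi_U
  pi_U = 1/15*pi_X + 1/15*pi_Y + 1/3*pi_Z + 1/15*pi_W + 1/15*pi_U
with normalization: pi_X + pi_Y + pi_Z + pi_W + pi_U = 1.

Using the first 4 balance equations plus normalization, the linear system A*pi = b is:
  [-14/15, 1/15, 1/15, 4/15, 4/15] . pi = 0
  [4/15, -4/5, 7/15, 2/15, 2/15] . pi = 0
  [1/5, 2/15, -14/15, 2/15, 2/15] . pi = 0
  [2/5, 8/15, 1/15, -3/5, 2/5] . pi = 0
  [1, 1, 1, 1, 1] . pi = 1

Solving yields:
  pi_X = 686/4185
  pi_Y = 898/4185
  pi_Z = 566/4185
  pi_W = 24076/62775
  pi_U = 6449/62775

Verification (pi * P):
  686/4185*1/15 + 898/4185*1/15 + 566/4185*1/15 + 24076/62775*4/15 + 6449/62775*4/15 = 686/4185 = pi_X  (ok)
  686/4185*4/15 + 898/4185*1/5 + 566/4185*7/15 + 24076/62775*2/15 + 6449/62775*2/15 = 898/4185 = pi_Y  (ok)
  686/4185*1/5 + 898/4185*2/15 + 566/4185*1/15 + 24076/62775*2/15 + 6449/62775*2/15 = 566/4185 = pi_Z  (ok)
  686/4185*2/5 + 898/4185*8/15 + 566/4185*1/15 + 24076/62775*2/5 + 6449/62775*2/5 = 24076/62775 = pi_W  (ok)
  686/4185*1/15 + 898/4185*1/15 + 566/4185*1/3 + 24076/62775*1/15 + 6449/62775*1/15 = 6449/62775 = pi_U  (ok)

Answer: 686/4185 898/4185 566/4185 24076/62775 6449/62775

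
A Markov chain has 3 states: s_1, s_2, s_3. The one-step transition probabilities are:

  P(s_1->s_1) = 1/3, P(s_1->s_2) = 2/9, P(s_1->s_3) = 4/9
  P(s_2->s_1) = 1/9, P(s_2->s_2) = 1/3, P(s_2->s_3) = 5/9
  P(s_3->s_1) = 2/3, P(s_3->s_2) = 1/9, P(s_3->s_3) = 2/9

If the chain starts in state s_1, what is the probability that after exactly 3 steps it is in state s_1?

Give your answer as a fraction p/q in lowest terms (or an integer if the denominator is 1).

Computing P^3 by repeated multiplication:
P^1 =
  s_1: [1/3, 2/9, 4/9]
  s_2: [1/9, 1/3, 5/9]
  s_3: [2/3, 1/9, 2/9]
P^2 =
  s_1: [35/81, 16/81, 10/27]
  s_2: [4/9, 16/81, 29/81]
  s_3: [31/81, 17/81, 11/27]
P^3 =
  s_1: [301/729, 148/729, 280/729]
  s_2: [298/729, 149/729, 94/243]
  s_3: [308/729, 146/729, 275/729]

(P^3)[s_1 -> s_1] = 301/729

Answer: 301/729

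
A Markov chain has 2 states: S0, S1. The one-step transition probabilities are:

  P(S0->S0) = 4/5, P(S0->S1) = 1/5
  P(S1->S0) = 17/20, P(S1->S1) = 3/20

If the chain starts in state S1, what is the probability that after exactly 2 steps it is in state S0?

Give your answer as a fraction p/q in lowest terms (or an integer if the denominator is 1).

Computing P^2 by repeated multiplication:
P^1 =
  S0: [4/5, 1/5]
  S1: [17/20, 3/20]
P^2 =
  S0: [81/100, 19/100]
  S1: [323/400, 77/400]

(P^2)[S1 -> S0] = 323/400

Answer: 323/400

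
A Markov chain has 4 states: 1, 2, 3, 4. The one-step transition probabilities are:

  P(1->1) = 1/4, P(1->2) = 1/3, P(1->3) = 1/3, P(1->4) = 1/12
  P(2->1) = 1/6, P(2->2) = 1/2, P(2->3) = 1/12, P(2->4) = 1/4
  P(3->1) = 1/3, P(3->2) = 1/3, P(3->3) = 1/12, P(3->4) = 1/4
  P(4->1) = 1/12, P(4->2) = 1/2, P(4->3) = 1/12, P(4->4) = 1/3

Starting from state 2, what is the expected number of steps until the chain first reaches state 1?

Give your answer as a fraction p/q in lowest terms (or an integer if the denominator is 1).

Answer: 792/125

Derivation:
Let h_i = expected steps to first reach 1 from state i.
Boundary: h_1 = 0.
First-step equations for the other states:
  h_2 = 1 + 1/6*h_1 + 1/2*h_2 + 1/12*h_3 + 1/4*h_4
  h_3 = 1 + 1/3*h_1 + 1/3*h_2 + 1/12*h_3 + 1/4*h_4
  h_4 = 1 + 1/12*h_1 + 1/2*h_2 + 1/12*h_3 + 1/3*h_4

Substituting h_1 = 0 and rearranging gives the linear system (I - Q) h = 1:
  [1/2, -1/12, -1/4] . (h_2, h_3, h_4) = 1
  [-1/3, 11/12, -1/4] . (h_2, h_3, h_4) = 1
  [-1/2, -1/12, 2/3] . (h_2, h_3, h_4) = 1

Solving yields:
  h_2 = 792/125
  h_3 = 132/25
  h_4 = 864/125

Starting state is 2, so the expected hitting time is h_2 = 792/125.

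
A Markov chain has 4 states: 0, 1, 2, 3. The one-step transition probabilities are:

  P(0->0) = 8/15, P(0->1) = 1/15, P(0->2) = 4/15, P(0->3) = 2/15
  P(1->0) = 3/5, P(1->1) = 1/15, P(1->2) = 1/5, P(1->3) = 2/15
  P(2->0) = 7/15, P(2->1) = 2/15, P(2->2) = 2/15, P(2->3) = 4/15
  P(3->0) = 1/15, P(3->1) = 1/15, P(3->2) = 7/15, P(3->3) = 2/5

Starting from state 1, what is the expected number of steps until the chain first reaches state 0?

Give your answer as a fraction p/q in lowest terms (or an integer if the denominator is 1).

Answer: 1260/563

Derivation:
Let h_i = expected steps to first reach 0 from state i.
Boundary: h_0 = 0.
First-step equations for the other states:
  h_1 = 1 + 3/5*h_0 + 1/15*h_1 + 1/5*h_2 + 2/15*h_3
  h_2 = 1 + 7/15*h_0 + 2/15*h_1 + 2/15*h_2 + 4/15*h_3
  h_3 = 1 + 1/15*h_0 + 1/15*h_1 + 7/15*h_2 + 2/5*h_3

Substituting h_0 = 0 and rearranging gives the linear system (I - Q) h = 1:
  [14/15, -1/5, -2/15] . (h_1, h_2, h_3) = 1
  [-2/15, 13/15, -4/15] . (h_1, h_2, h_3) = 1
  [-1/15, -7/15, 3/5] . (h_1, h_2, h_3) = 1

Solving yields:
  h_1 = 1260/563
  h_2 = 1545/563
  h_3 = 2280/563

Starting state is 1, so the expected hitting time is h_1 = 1260/563.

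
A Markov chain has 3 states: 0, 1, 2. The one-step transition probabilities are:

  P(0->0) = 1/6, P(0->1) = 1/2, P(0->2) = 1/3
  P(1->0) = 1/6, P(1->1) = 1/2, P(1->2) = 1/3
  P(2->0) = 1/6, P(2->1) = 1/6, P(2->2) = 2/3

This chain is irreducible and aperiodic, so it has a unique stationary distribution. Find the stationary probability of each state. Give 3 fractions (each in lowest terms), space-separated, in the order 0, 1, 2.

The stationary distribution satisfies pi = pi * P, i.e.:
  pi_0 = 1/6*pi_0 + 1/6*pi_1 + 1/6*pi_2
  pi_1 = 1/2*pi_0 + 1/2*pi_1 + 1/6*pi_2
  pi_2 = 1/3*pi_0 + 1/3*pi_1 + 2/3*pi_2
with normalization: pi_0 + pi_1 + pi_2 = 1.

Using the first 2 balance equations plus normalization, the linear system A*pi = b is:
  [-5/6, 1/6, 1/6] . pi = 0
  [1/2, -1/2, 1/6] . pi = 0
  [1, 1, 1] . pi = 1

Solving yields:
  pi_0 = 1/6
  pi_1 = 1/3
  pi_2 = 1/2

Verification (pi * P):
  1/6*1/6 + 1/3*1/6 + 1/2*1/6 = 1/6 = pi_0  (ok)
  1/6*1/2 + 1/3*1/2 + 1/2*1/6 = 1/3 = pi_1  (ok)
  1/6*1/3 + 1/3*1/3 + 1/2*2/3 = 1/2 = pi_2  (ok)

Answer: 1/6 1/3 1/2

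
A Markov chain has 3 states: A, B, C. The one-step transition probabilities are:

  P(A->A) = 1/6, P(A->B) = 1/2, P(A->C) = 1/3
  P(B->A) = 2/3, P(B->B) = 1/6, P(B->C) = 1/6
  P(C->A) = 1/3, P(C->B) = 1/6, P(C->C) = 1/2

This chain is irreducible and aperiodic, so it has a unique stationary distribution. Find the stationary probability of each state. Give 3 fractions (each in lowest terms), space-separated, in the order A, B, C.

Answer: 7/19 11/38 13/38

Derivation:
The stationary distribution satisfies pi = pi * P, i.e.:
  pi_A = 1/6*pi_A + 2/3*pi_B + 1/3*pi_C
  pi_B = 1/2*pi_A + 1/6*pi_B + 1/6*pi_C
  pi_C = 1/3*pi_A + 1/6*pi_B + 1/2*pi_C
with normalization: pi_A + pi_B + pi_C = 1.

Using the first 2 balance equations plus normalization, the linear system A*pi = b is:
  [-5/6, 2/3, 1/3] . pi = 0
  [1/2, -5/6, 1/6] . pi = 0
  [1, 1, 1] . pi = 1

Solving yields:
  pi_A = 7/19
  pi_B = 11/38
  pi_C = 13/38

Verification (pi * P):
  7/19*1/6 + 11/38*2/3 + 13/38*1/3 = 7/19 = pi_A  (ok)
  7/19*1/2 + 11/38*1/6 + 13/38*1/6 = 11/38 = pi_B  (ok)
  7/19*1/3 + 11/38*1/6 + 13/38*1/2 = 13/38 = pi_C  (ok)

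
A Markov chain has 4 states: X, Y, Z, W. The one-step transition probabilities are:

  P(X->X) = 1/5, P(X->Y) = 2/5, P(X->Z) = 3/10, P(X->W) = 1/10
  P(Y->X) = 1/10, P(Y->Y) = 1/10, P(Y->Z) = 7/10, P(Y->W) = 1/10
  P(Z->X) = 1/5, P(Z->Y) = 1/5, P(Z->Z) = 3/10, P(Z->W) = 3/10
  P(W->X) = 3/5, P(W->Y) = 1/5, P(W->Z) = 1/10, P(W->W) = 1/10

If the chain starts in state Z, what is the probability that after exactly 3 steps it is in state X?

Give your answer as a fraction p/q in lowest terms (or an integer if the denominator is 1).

Computing P^3 by repeated multiplication:
P^1 =
  X: [1/5, 2/5, 3/10, 1/10]
  Y: [1/10, 1/10, 7/10, 1/10]
  Z: [1/5, 1/5, 3/10, 3/10]
  W: [3/5, 1/5, 1/10, 1/10]
P^2 =
  X: [1/5, 1/5, 11/25, 4/25]
  Y: [23/100, 21/100, 8/25, 6/25]
  Z: [3/10, 11/50, 8/25, 4/25]
  W: [11/50, 3/10, 9/25, 3/25]
P^3 =
  X: [61/250, 11/50, 87/250, 47/250]
  Y: [11/40, 9/40, 42/125, 41/250]
  Z: [121/500, 119/500, 89/250, 41/250]
  W: [109/500, 107/500, 99/250, 43/250]

(P^3)[Z -> X] = 121/500

Answer: 121/500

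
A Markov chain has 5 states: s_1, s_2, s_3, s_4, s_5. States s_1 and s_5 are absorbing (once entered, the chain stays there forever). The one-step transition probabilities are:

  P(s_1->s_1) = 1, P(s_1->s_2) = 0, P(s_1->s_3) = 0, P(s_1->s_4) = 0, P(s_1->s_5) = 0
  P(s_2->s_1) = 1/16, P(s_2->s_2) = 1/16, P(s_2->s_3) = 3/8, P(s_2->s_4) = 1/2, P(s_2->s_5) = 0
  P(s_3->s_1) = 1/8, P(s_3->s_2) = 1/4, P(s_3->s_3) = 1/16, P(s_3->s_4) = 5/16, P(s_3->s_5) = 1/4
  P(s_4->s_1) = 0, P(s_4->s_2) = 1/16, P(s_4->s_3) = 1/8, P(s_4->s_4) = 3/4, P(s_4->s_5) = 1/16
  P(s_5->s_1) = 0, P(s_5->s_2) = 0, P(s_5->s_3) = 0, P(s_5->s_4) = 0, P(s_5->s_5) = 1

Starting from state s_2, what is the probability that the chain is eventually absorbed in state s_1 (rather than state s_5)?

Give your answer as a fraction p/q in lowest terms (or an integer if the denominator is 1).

Answer: 13/44

Derivation:
Let a_i = P(absorbed in s_1 | start in state i).
Boundary conditions: a_s_1 = 1, a_s_5 = 0.
For each transient state i, a_i = sum_j P(i->j) * a_j:
  a_s_2 = 1/16*a_s_1 + 1/16*a_s_2 + 3/8*a_s_3 + 1/2*a_s_4 + 0*a_s_5
  a_s_3 = 1/8*a_s_1 + 1/4*a_s_2 + 1/16*a_s_3 + 5/16*a_s_4 + 1/4*a_s_5
  a_s_4 = 0*a_s_1 + 1/16*a_s_2 + 1/8*a_s_3 + 3/4*a_s_4 + 1/16*a_s_5

Substituting a_s_1 = 1 and a_s_5 = 0, rearrange to (I - Q) a = r where r[i] = P(i -> s_1):
  [15/16, -3/8, -1/2] . (a_s_2, a_s_3, a_s_4) = 1/16
  [-1/4, 15/16, -5/16] . (a_s_2, a_s_3, a_s_4) = 1/8
  [-1/16, -1/8, 1/4] . (a_s_2, a_s_3, a_s_4) = 0

Solving yields:
  a_s_2 = 13/44
  a_s_3 = 25/88
  a_s_4 = 19/88

Starting state is s_2, so the absorption probability is a_s_2 = 13/44.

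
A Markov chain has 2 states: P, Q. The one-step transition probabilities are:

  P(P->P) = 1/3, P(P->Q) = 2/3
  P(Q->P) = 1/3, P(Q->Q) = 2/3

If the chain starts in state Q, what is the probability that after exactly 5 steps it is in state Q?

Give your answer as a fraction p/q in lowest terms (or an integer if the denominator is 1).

Computing P^5 by repeated multiplication:
P^1 =
  P: [1/3, 2/3]
  Q: [1/3, 2/3]
P^2 =
  P: [1/3, 2/3]
  Q: [1/3, 2/3]
P^3 =
  P: [1/3, 2/3]
  Q: [1/3, 2/3]
P^4 =
  P: [1/3, 2/3]
  Q: [1/3, 2/3]
P^5 =
  P: [1/3, 2/3]
  Q: [1/3, 2/3]

(P^5)[Q -> Q] = 2/3

Answer: 2/3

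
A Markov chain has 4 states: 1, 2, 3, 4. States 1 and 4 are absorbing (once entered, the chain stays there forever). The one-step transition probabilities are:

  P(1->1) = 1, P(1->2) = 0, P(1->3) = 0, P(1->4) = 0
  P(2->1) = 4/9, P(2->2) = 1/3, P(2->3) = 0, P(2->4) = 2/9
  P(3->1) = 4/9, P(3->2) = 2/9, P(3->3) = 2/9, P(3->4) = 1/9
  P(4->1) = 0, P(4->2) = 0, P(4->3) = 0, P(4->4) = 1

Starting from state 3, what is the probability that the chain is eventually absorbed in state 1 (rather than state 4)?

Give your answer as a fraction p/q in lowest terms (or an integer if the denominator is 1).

Let a_i = P(absorbed in 1 | start in state i).
Boundary conditions: a_1 = 1, a_4 = 0.
For each transient state i, a_i = sum_j P(i->j) * a_j:
  a_2 = 4/9*a_1 + 1/3*a_2 + 0*a_3 + 2/9*a_4
  a_3 = 4/9*a_1 + 2/9*a_2 + 2/9*a_3 + 1/9*a_4

Substituting a_1 = 1 and a_4 = 0, rearrange to (I - Q) a = r where r[i] = P(i -> 1):
  [2/3, 0] . (a_2, a_3) = 4/9
  [-2/9, 7/9] . (a_2, a_3) = 4/9

Solving yields:
  a_2 = 2/3
  a_3 = 16/21

Starting state is 3, so the absorption probability is a_3 = 16/21.

Answer: 16/21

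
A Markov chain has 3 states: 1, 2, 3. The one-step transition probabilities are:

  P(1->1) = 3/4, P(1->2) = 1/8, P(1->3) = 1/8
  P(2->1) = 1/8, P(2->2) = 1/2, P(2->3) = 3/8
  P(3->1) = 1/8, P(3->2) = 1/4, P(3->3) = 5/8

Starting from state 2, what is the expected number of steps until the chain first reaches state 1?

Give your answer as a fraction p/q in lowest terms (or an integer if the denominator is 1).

Let h_i = expected steps to first reach 1 from state i.
Boundary: h_1 = 0.
First-step equations for the other states:
  h_2 = 1 + 1/8*h_1 + 1/2*h_2 + 3/8*h_3
  h_3 = 1 + 1/8*h_1 + 1/4*h_2 + 5/8*h_3

Substituting h_1 = 0 and rearranging gives the linear system (I - Q) h = 1:
  [1/2, -3/8] . (h_2, h_3) = 1
  [-1/4, 3/8] . (h_2, h_3) = 1

Solving yields:
  h_2 = 8
  h_3 = 8

Starting state is 2, so the expected hitting time is h_2 = 8.

Answer: 8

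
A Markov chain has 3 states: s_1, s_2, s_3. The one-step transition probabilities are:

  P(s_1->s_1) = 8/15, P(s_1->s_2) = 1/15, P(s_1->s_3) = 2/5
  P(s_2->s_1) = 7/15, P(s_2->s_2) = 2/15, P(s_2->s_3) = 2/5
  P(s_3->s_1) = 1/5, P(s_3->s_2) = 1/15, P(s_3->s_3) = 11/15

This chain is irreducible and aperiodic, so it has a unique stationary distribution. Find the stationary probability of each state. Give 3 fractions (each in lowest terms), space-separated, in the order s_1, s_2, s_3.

The stationary distribution satisfies pi = pi * P, i.e.:
  pi_s_1 = 8/15*pi_s_1 + 7/15*pi_s_2 + 1/5*pi_s_3
  pi_s_2 = 1/15*pi_s_1 + 2/15*pi_s_2 + 1/15*pi_s_3
  pi_s_3 = 2/5*pi_s_1 + 2/5*pi_s_2 + 11/15*pi_s_3
with normalization: pi_s_1 + pi_s_2 + pi_s_3 = 1.

Using the first 2 balance equations plus normalization, the linear system A*pi = b is:
  [-7/15, 7/15, 1/5] . pi = 0
  [1/15, -13/15, 1/15] . pi = 0
  [1, 1, 1] . pi = 1

Solving yields:
  pi_s_1 = 23/70
  pi_s_2 = 1/14
  pi_s_3 = 3/5

Verification (pi * P):
  23/70*8/15 + 1/14*7/15 + 3/5*1/5 = 23/70 = pi_s_1  (ok)
  23/70*1/15 + 1/14*2/15 + 3/5*1/15 = 1/14 = pi_s_2  (ok)
  23/70*2/5 + 1/14*2/5 + 3/5*11/15 = 3/5 = pi_s_3  (ok)

Answer: 23/70 1/14 3/5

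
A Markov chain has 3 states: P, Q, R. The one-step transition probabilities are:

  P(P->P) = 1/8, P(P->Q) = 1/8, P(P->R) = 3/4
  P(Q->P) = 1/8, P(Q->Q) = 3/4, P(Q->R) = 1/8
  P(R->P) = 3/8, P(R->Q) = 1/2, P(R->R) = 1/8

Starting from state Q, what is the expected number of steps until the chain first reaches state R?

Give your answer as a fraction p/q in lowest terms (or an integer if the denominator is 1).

Answer: 64/13

Derivation:
Let h_i = expected steps to first reach R from state i.
Boundary: h_R = 0.
First-step equations for the other states:
  h_P = 1 + 1/8*h_P + 1/8*h_Q + 3/4*h_R
  h_Q = 1 + 1/8*h_P + 3/4*h_Q + 1/8*h_R

Substituting h_R = 0 and rearranging gives the linear system (I - Q) h = 1:
  [7/8, -1/8] . (h_P, h_Q) = 1
  [-1/8, 1/4] . (h_P, h_Q) = 1

Solving yields:
  h_P = 24/13
  h_Q = 64/13

Starting state is Q, so the expected hitting time is h_Q = 64/13.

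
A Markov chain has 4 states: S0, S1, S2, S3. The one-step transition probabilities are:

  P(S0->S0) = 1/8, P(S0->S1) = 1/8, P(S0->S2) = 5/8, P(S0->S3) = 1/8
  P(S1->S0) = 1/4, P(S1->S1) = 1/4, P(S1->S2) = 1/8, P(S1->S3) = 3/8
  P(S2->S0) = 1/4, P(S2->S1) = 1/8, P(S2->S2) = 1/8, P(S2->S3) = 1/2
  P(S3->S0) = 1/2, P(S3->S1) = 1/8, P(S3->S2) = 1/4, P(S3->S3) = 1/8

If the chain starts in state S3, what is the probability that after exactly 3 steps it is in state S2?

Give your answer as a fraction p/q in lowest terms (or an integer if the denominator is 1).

Answer: 17/64

Derivation:
Computing P^3 by repeated multiplication:
P^1 =
  S0: [1/8, 1/8, 5/8, 1/8]
  S1: [1/4, 1/4, 1/8, 3/8]
  S2: [1/4, 1/8, 1/8, 1/2]
  S3: [1/2, 1/8, 1/4, 1/8]
P^2 =
  S0: [17/64, 9/64, 13/64, 25/64]
  S1: [5/16, 5/32, 19/64, 15/64]
  S2: [11/32, 9/64, 5/16, 13/64]
  S3: [7/32, 9/64, 25/64, 1/4]
P^3 =
  S0: [161/512, 73/512, 157/512, 121/512]
  S1: [69/256, 37/256, 159/512, 141/512]
  S2: [33/128, 73/512, 165/512, 71/256]
  S3: [73/256, 73/512, 17/64, 157/512]

(P^3)[S3 -> S2] = 17/64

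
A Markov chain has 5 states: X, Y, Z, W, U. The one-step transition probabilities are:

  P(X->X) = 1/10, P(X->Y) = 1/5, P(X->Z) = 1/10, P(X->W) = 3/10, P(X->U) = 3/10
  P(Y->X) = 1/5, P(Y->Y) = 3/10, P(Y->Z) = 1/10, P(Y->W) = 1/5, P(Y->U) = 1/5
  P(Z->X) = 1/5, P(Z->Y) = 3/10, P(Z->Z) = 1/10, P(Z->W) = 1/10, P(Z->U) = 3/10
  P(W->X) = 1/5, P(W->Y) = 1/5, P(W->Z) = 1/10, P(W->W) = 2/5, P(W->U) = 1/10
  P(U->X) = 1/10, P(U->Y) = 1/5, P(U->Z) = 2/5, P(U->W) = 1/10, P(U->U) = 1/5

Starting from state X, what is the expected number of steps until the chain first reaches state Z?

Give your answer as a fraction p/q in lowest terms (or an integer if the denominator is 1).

Answer: 285/46

Derivation:
Let h_i = expected steps to first reach Z from state i.
Boundary: h_Z = 0.
First-step equations for the other states:
  h_X = 1 + 1/10*h_X + 1/5*h_Y + 1/10*h_Z + 3/10*h_W + 3/10*h_U
  h_Y = 1 + 1/5*h_X + 3/10*h_Y + 1/10*h_Z + 1/5*h_W + 1/5*h_U
  h_W = 1 + 1/5*h_X + 1/5*h_Y + 1/10*h_Z + 2/5*h_W + 1/10*h_U
  h_U = 1 + 1/10*h_X + 1/5*h_Y + 2/5*h_Z + 1/10*h_W + 1/5*h_U

Substituting h_Z = 0 and rearranging gives the linear system (I - Q) h = 1:
  [9/10, -1/5, -3/10, -3/10] . (h_X, h_Y, h_W, h_U) = 1
  [-1/5, 7/10, -1/5, -1/5] . (h_X, h_Y, h_W, h_U) = 1
  [-1/5, -1/5, 3/5, -1/10] . (h_X, h_Y, h_W, h_U) = 1
  [-1/10, -1/5, -1/10, 4/5] . (h_X, h_Y, h_W, h_U) = 1

Solving yields:
  h_X = 285/46
  h_Y = 146/23
  h_W = 303/46
  h_U = 102/23

Starting state is X, so the expected hitting time is h_X = 285/46.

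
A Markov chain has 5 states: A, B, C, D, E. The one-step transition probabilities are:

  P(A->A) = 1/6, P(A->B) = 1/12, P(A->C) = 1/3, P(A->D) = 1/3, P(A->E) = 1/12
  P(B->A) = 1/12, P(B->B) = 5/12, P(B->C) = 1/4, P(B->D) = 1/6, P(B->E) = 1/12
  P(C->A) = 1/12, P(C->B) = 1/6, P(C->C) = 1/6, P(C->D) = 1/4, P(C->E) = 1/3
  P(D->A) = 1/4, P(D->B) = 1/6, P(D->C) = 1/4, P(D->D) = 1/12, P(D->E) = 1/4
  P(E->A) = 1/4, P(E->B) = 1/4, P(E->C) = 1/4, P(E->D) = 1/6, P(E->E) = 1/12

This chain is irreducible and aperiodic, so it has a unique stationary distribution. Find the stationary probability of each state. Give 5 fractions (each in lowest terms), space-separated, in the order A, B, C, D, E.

The stationary distribution satisfies pi = pi * P, i.e.:
  pi_A = 1/6*pi_A + 1/12*pi_B + 1/12*pi_C + 1/4*pi_D + 1/4*pi_E
  pi_B = 1/12*pi_A + 5/12*pi_B + 1/6*pi_C + 1/6*pi_D + 1/4*pi_E
  pi_C = 1/3*pi_A + 1/4*pi_B + 1/6*pi_C + 1/4*pi_D + 1/4*pi_E
  pi_D = 1/3*pi_A + 1/6*pi_B + 1/4*pi_C + 1/12*pi_D + 1/6*pi_E
  pi_E = 1/12*pi_A + 1/12*pi_B + 1/3*pi_C + 1/4*pi_D + 1/12*pi_E
with normalization: pi_A + pi_B + pi_C + pi_D + pi_E = 1.

Using the first 4 balance equations plus normalization, the linear system A*pi = b is:
  [-5/6, 1/12, 1/12, 1/4, 1/4] . pi = 0
  [1/12, -7/12, 1/6, 1/6, 1/4] . pi = 0
  [1/3, 1/4, -5/6, 1/4, 1/4] . pi = 0
  [1/3, 1/6, 1/4, -11/12, 1/6] . pi = 0
  [1, 1, 1, 1, 1] . pi = 1

Solving yields:
  pi_A = 1706/10737
  pi_B = 535/2386
  pi_C = 2609/10737
  pi_D = 235/1193
  pi_E = 3799/21474

Verification (pi * P):
  1706/10737*1/6 + 535/2386*1/12 + 2609/10737*1/12 + 235/1193*1/4 + 3799/21474*1/4 = 1706/10737 = pi_A  (ok)
  1706/10737*1/12 + 535/2386*5/12 + 2609/10737*1/6 + 235/1193*1/6 + 3799/21474*1/4 = 535/2386 = pi_B  (ok)
  1706/10737*1/3 + 535/2386*1/4 + 2609/10737*1/6 + 235/1193*1/4 + 3799/21474*1/4 = 2609/10737 = pi_C  (ok)
  1706/10737*1/3 + 535/2386*1/6 + 2609/10737*1/4 + 235/1193*1/12 + 3799/21474*1/6 = 235/1193 = pi_D  (ok)
  1706/10737*1/12 + 535/2386*1/12 + 2609/10737*1/3 + 235/1193*1/4 + 3799/21474*1/12 = 3799/21474 = pi_E  (ok)

Answer: 1706/10737 535/2386 2609/10737 235/1193 3799/21474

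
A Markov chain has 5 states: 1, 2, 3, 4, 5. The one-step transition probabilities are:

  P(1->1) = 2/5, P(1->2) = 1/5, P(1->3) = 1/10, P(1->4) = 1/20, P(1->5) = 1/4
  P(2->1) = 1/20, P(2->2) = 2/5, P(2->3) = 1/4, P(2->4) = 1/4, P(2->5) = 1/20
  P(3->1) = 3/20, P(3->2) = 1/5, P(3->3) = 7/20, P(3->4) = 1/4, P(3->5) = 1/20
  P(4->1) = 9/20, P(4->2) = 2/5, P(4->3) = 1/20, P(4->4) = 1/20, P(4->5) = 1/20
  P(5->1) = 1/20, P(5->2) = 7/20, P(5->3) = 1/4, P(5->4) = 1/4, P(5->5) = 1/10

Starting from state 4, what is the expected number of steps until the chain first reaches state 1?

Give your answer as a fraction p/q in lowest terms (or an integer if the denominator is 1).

Answer: 740/169

Derivation:
Let h_i = expected steps to first reach 1 from state i.
Boundary: h_1 = 0.
First-step equations for the other states:
  h_2 = 1 + 1/20*h_1 + 2/5*h_2 + 1/4*h_3 + 1/4*h_4 + 1/20*h_5
  h_3 = 1 + 3/20*h_1 + 1/5*h_2 + 7/20*h_3 + 1/4*h_4 + 1/20*h_5
  h_4 = 1 + 9/20*h_1 + 2/5*h_2 + 1/20*h_3 + 1/20*h_4 + 1/20*h_5
  h_5 = 1 + 1/20*h_1 + 7/20*h_2 + 1/4*h_3 + 1/4*h_4 + 1/10*h_5

Substituting h_1 = 0 and rearranging gives the linear system (I - Q) h = 1:
  [3/5, -1/4, -1/4, -1/20] . (h_2, h_3, h_4, h_5) = 1
  [-1/5, 13/20, -1/4, -1/20] . (h_2, h_3, h_4, h_5) = 1
  [-2/5, -1/20, 19/20, -1/20] . (h_2, h_3, h_4, h_5) = 1
  [-7/20, -1/4, -1/4, 9/10] . (h_2, h_3, h_4, h_5) = 1

Solving yields:
  h_2 = 1080/169
  h_3 = 960/169
  h_4 = 740/169
  h_5 = 1080/169

Starting state is 4, so the expected hitting time is h_4 = 740/169.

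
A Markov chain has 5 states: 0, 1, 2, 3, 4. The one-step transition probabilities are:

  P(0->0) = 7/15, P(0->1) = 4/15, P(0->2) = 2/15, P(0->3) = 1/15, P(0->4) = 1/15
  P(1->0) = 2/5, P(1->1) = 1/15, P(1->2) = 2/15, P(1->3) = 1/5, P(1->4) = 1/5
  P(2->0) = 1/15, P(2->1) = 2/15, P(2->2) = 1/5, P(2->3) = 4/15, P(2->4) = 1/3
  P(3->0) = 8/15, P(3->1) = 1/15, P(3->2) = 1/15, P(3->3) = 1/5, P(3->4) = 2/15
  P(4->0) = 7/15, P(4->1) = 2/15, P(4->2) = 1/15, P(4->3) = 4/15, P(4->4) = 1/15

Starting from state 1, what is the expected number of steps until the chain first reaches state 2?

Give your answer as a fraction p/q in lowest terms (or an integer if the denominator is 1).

Let h_i = expected steps to first reach 2 from state i.
Boundary: h_2 = 0.
First-step equations for the other states:
  h_0 = 1 + 7/15*h_0 + 4/15*h_1 + 2/15*h_2 + 1/15*h_3 + 1/15*h_4
  h_1 = 1 + 2/5*h_0 + 1/15*h_1 + 2/15*h_2 + 1/5*h_3 + 1/5*h_4
  h_3 = 1 + 8/15*h_0 + 1/15*h_1 + 1/15*h_2 + 1/5*h_3 + 2/15*h_4
  h_4 = 1 + 7/15*h_0 + 2/15*h_1 + 1/15*h_2 + 4/15*h_3 + 1/15*h_4

Substituting h_2 = 0 and rearranging gives the linear system (I - Q) h = 1:
  [8/15, -4/15, -1/15, -1/15] . (h_0, h_1, h_3, h_4) = 1
  [-2/5, 14/15, -1/5, -1/5] . (h_0, h_1, h_3, h_4) = 1
  [-8/15, -1/15, 4/5, -2/15] . (h_0, h_1, h_3, h_4) = 1
  [-7/15, -2/15, -4/15, 14/15] . (h_0, h_1, h_3, h_4) = 1

Solving yields:
  h_0 = 4525/534
  h_1 = 1535/178
  h_3 = 3255/356
  h_4 = 9775/1068

Starting state is 1, so the expected hitting time is h_1 = 1535/178.

Answer: 1535/178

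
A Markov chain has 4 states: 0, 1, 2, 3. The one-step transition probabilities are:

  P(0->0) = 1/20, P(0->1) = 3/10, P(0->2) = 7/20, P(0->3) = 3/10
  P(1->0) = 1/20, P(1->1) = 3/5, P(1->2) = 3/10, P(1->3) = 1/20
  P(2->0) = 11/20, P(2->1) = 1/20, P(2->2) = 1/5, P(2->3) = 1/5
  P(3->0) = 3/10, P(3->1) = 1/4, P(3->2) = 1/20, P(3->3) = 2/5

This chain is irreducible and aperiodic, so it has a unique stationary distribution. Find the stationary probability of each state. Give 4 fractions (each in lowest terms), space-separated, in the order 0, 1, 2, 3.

Answer: 1231/5575 1838/5575 1303/5575 1203/5575

Derivation:
The stationary distribution satisfies pi = pi * P, i.e.:
  pi_0 = 1/20*pi_0 + 1/20*pi_1 + 11/20*pi_2 + 3/10*pi_3
  pi_1 = 3/10*pi_0 + 3/5*pi_1 + 1/20*pi_2 + 1/4*pi_3
  pi_2 = 7/20*pi_0 + 3/10*pi_1 + 1/5*pi_2 + 1/20*pi_3
  pi_3 = 3/10*pi_0 + 1/20*pi_1 + 1/5*pi_2 + 2/5*pi_3
with normalization: pi_0 + pi_1 + pi_2 + pi_3 = 1.

Using the first 3 balance equations plus normalization, the linear system A*pi = b is:
  [-19/20, 1/20, 11/20, 3/10] . pi = 0
  [3/10, -2/5, 1/20, 1/4] . pi = 0
  [7/20, 3/10, -4/5, 1/20] . pi = 0
  [1, 1, 1, 1] . pi = 1

Solving yields:
  pi_0 = 1231/5575
  pi_1 = 1838/5575
  pi_2 = 1303/5575
  pi_3 = 1203/5575

Verification (pi * P):
  1231/5575*1/20 + 1838/5575*1/20 + 1303/5575*11/20 + 1203/5575*3/10 = 1231/5575 = pi_0  (ok)
  1231/5575*3/10 + 1838/5575*3/5 + 1303/5575*1/20 + 1203/5575*1/4 = 1838/5575 = pi_1  (ok)
  1231/5575*7/20 + 1838/5575*3/10 + 1303/5575*1/5 + 1203/5575*1/20 = 1303/5575 = pi_2  (ok)
  1231/5575*3/10 + 1838/5575*1/20 + 1303/5575*1/5 + 1203/5575*2/5 = 1203/5575 = pi_3  (ok)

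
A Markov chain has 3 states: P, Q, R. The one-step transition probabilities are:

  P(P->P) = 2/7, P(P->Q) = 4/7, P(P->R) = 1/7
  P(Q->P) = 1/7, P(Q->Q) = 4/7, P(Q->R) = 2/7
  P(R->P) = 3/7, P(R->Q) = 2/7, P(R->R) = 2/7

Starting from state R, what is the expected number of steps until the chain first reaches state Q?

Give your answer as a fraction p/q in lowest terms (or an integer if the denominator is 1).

Answer: 28/11

Derivation:
Let h_i = expected steps to first reach Q from state i.
Boundary: h_Q = 0.
First-step equations for the other states:
  h_P = 1 + 2/7*h_P + 4/7*h_Q + 1/7*h_R
  h_R = 1 + 3/7*h_P + 2/7*h_Q + 2/7*h_R

Substituting h_Q = 0 and rearranging gives the linear system (I - Q) h = 1:
  [5/7, -1/7] . (h_P, h_R) = 1
  [-3/7, 5/7] . (h_P, h_R) = 1

Solving yields:
  h_P = 21/11
  h_R = 28/11

Starting state is R, so the expected hitting time is h_R = 28/11.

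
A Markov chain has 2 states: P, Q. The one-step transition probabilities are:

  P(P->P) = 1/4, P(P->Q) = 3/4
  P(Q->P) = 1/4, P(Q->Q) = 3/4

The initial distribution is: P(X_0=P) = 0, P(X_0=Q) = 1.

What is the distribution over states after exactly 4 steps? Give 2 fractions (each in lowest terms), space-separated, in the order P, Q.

Answer: 1/4 3/4

Derivation:
Propagating the distribution step by step (d_{t+1} = d_t * P):
d_0 = (P=0, Q=1)
  d_1[P] = 0*1/4 + 1*1/4 = 1/4
  d_1[Q] = 0*3/4 + 1*3/4 = 3/4
d_1 = (P=1/4, Q=3/4)
  d_2[P] = 1/4*1/4 + 3/4*1/4 = 1/4
  d_2[Q] = 1/4*3/4 + 3/4*3/4 = 3/4
d_2 = (P=1/4, Q=3/4)
  d_3[P] = 1/4*1/4 + 3/4*1/4 = 1/4
  d_3[Q] = 1/4*3/4 + 3/4*3/4 = 3/4
d_3 = (P=1/4, Q=3/4)
  d_4[P] = 1/4*1/4 + 3/4*1/4 = 1/4
  d_4[Q] = 1/4*3/4 + 3/4*3/4 = 3/4
d_4 = (P=1/4, Q=3/4)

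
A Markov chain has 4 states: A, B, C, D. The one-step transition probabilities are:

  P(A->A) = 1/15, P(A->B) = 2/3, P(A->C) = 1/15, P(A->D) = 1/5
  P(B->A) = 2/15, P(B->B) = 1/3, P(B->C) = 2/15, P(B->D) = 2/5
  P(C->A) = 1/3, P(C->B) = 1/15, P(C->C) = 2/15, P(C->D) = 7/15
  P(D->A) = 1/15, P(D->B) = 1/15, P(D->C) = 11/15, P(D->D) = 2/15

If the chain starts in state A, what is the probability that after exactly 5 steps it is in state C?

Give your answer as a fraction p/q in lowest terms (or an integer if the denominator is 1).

Answer: 234517/759375

Derivation:
Computing P^5 by repeated multiplication:
P^1 =
  A: [1/15, 2/3, 1/15, 1/5]
  B: [2/15, 1/3, 2/15, 2/5]
  C: [1/3, 1/15, 2/15, 7/15]
  D: [1/15, 1/15, 11/15, 2/15]
P^2 =
  A: [29/225, 64/225, 56/225, 76/225]
  B: [28/225, 53/225, 82/225, 62/225]
  C: [8/75, 64/225, 88/225, 49/225]
  D: [4/15, 28/225, 47/225, 2/5]
P^3 =
  A: [19/125, 742/3375, 221/675, 203/675]
  B: [202/1125, 689/3375, 196/675, 44/135]
  C: [641/3375, 697/3375, 289/1125, 26/75]
  D: [49/375, 877/3375, 16/45, 857/3375]
P^4 =
  A: [8537/50625, 2192/10125, 1708/5625, 5252/16875]
  B: [7984/50625, 2317/10125, 5348/16875, 556/1875]
  C: [1508/10125, 11932/50625, 16639/50625, 4838/16875]
  D: [9052/50625, 10852/50625, 1558/5625, 16699/50625]
P^5 =
  A: [123073/759375, 171298/759375, 234517/759375, 76829/253125]
  B: [126386/759375, 168821/759375, 228374/759375, 78598/253125]
  C: [129113/759375, 166213/759375, 224336/759375, 239713/759375]
  D: [23513/151875, 175501/759375, 242489/759375, 44764/151875]

(P^5)[A -> C] = 234517/759375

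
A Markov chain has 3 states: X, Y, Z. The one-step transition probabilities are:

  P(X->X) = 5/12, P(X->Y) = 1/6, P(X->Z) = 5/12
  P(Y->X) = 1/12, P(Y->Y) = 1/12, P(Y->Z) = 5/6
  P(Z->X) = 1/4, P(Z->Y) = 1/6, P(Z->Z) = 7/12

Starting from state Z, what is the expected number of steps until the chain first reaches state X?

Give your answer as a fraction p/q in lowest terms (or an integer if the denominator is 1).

Answer: 156/35

Derivation:
Let h_i = expected steps to first reach X from state i.
Boundary: h_X = 0.
First-step equations for the other states:
  h_Y = 1 + 1/12*h_X + 1/12*h_Y + 5/6*h_Z
  h_Z = 1 + 1/4*h_X + 1/6*h_Y + 7/12*h_Z

Substituting h_X = 0 and rearranging gives the linear system (I - Q) h = 1:
  [11/12, -5/6] . (h_Y, h_Z) = 1
  [-1/6, 5/12] . (h_Y, h_Z) = 1

Solving yields:
  h_Y = 36/7
  h_Z = 156/35

Starting state is Z, so the expected hitting time is h_Z = 156/35.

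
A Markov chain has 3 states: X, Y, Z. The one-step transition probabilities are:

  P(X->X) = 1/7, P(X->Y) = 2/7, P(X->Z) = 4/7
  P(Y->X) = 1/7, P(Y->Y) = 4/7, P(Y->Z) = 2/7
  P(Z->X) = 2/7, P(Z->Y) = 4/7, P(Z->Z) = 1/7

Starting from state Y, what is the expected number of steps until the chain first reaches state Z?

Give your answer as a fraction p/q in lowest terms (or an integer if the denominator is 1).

Let h_i = expected steps to first reach Z from state i.
Boundary: h_Z = 0.
First-step equations for the other states:
  h_X = 1 + 1/7*h_X + 2/7*h_Y + 4/7*h_Z
  h_Y = 1 + 1/7*h_X + 4/7*h_Y + 2/7*h_Z

Substituting h_Z = 0 and rearranging gives the linear system (I - Q) h = 1:
  [6/7, -2/7] . (h_X, h_Y) = 1
  [-1/7, 3/7] . (h_X, h_Y) = 1

Solving yields:
  h_X = 35/16
  h_Y = 49/16

Starting state is Y, so the expected hitting time is h_Y = 49/16.

Answer: 49/16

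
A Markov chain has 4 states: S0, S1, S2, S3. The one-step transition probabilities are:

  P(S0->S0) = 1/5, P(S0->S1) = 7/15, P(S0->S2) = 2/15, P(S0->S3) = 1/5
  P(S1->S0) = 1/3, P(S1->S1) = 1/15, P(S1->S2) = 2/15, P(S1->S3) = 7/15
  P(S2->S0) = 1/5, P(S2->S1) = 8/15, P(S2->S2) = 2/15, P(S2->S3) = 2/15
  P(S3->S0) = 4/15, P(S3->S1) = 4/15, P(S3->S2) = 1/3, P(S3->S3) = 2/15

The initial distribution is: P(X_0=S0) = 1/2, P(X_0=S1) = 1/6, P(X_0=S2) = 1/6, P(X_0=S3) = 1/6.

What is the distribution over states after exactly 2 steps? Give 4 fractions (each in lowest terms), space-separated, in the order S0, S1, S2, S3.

Propagating the distribution step by step (d_{t+1} = d_t * P):
d_0 = (S0=1/2, S1=1/6, S2=1/6, S3=1/6)
  d_1[S0] = 1/2*1/5 + 1/6*1/3 + 1/6*1/5 + 1/6*4/15 = 7/30
  d_1[S1] = 1/2*7/15 + 1/6*1/15 + 1/6*8/15 + 1/6*4/15 = 17/45
  d_1[S2] = 1/2*2/15 + 1/6*2/15 + 1/6*2/15 + 1/6*1/3 = 1/6
  d_1[S3] = 1/2*1/5 + 1/6*7/15 + 1/6*2/15 + 1/6*2/15 = 2/9
d_1 = (S0=7/30, S1=17/45, S2=1/6, S3=2/9)
  d_2[S0] = 7/30*1/5 + 17/45*1/3 + 1/6*1/5 + 2/9*4/15 = 179/675
  d_2[S1] = 7/30*7/15 + 17/45*1/15 + 1/6*8/15 + 2/9*4/15 = 127/450
  d_2[S2] = 7/30*2/15 + 17/45*2/15 + 1/6*2/15 + 2/9*1/3 = 8/45
  d_2[S3] = 7/30*1/5 + 17/45*7/15 + 1/6*2/15 + 2/9*2/15 = 371/1350
d_2 = (S0=179/675, S1=127/450, S2=8/45, S3=371/1350)

Answer: 179/675 127/450 8/45 371/1350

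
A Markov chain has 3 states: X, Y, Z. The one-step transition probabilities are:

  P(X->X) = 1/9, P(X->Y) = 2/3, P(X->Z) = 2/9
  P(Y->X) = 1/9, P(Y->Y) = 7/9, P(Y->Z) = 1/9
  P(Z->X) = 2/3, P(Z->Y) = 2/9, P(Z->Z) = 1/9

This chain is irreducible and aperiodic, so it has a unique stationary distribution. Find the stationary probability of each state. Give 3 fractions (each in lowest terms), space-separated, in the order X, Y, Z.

The stationary distribution satisfies pi = pi * P, i.e.:
  pi_X = 1/9*pi_X + 1/9*pi_Y + 2/3*pi_Z
  pi_Y = 2/3*pi_X + 7/9*pi_Y + 2/9*pi_Z
  pi_Z = 2/9*pi_X + 1/9*pi_Y + 1/9*pi_Z
with normalization: pi_X + pi_Y + pi_Z = 1.

Using the first 2 balance equations plus normalization, the linear system A*pi = b is:
  [-8/9, 1/9, 2/3] . pi = 0
  [2/3, -2/9, 2/9] . pi = 0
  [1, 1, 1] . pi = 1

Solving yields:
  pi_X = 7/38
  pi_Y = 13/19
  pi_Z = 5/38

Verification (pi * P):
  7/38*1/9 + 13/19*1/9 + 5/38*2/3 = 7/38 = pi_X  (ok)
  7/38*2/3 + 13/19*7/9 + 5/38*2/9 = 13/19 = pi_Y  (ok)
  7/38*2/9 + 13/19*1/9 + 5/38*1/9 = 5/38 = pi_Z  (ok)

Answer: 7/38 13/19 5/38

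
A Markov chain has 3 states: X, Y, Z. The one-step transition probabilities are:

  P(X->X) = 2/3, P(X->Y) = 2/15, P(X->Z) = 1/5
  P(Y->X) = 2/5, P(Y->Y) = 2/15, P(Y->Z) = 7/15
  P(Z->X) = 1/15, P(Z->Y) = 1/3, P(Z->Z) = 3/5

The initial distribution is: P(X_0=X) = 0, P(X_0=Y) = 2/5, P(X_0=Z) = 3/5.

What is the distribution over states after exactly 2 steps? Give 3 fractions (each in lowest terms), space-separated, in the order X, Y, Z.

Propagating the distribution step by step (d_{t+1} = d_t * P):
d_0 = (X=0, Y=2/5, Z=3/5)
  d_1[X] = 0*2/3 + 2/5*2/5 + 3/5*1/15 = 1/5
  d_1[Y] = 0*2/15 + 2/5*2/15 + 3/5*1/3 = 19/75
  d_1[Z] = 0*1/5 + 2/5*7/15 + 3/5*3/5 = 41/75
d_1 = (X=1/5, Y=19/75, Z=41/75)
  d_2[X] = 1/5*2/3 + 19/75*2/5 + 41/75*1/15 = 61/225
  d_2[Y] = 1/5*2/15 + 19/75*2/15 + 41/75*1/3 = 91/375
  d_2[Z] = 1/5*1/5 + 19/75*7/15 + 41/75*3/5 = 547/1125
d_2 = (X=61/225, Y=91/375, Z=547/1125)

Answer: 61/225 91/375 547/1125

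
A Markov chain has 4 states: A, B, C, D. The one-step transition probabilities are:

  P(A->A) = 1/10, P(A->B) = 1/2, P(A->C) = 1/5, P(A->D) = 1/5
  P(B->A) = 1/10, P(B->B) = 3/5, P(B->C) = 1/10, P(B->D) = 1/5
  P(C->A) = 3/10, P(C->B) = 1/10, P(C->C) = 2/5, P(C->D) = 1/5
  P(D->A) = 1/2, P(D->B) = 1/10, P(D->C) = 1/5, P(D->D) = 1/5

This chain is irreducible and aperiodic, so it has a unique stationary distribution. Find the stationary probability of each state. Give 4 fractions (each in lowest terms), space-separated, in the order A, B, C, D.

The stationary distribution satisfies pi = pi * P, i.e.:
  pi_A = 1/10*pi_A + 1/10*pi_B + 3/10*pi_C + 1/2*pi_D
  pi_B = 1/2*pi_A + 3/5*pi_B + 1/10*pi_C + 1/10*pi_D
  pi_C = 1/5*pi_A + 1/10*pi_B + 2/5*pi_C + 1/5*pi_D
  pi_D = 1/5*pi_A + 1/5*pi_B + 1/5*pi_C + 1/5*pi_D
with normalization: pi_A + pi_B + pi_C + pi_D = 1.

Using the first 3 balance equations plus normalization, the linear system A*pi = b is:
  [-9/10, 1/10, 3/10, 1/2] . pi = 0
  [1/2, -2/5, 1/10, 1/10] . pi = 0
  [1/5, 1/10, -3/5, 1/5] . pi = 0
  [1, 1, 1, 1] . pi = 1

Solving yields:
  pi_A = 15/68
  pi_B = 32/85
  pi_C = 69/340
  pi_D = 1/5

Verification (pi * P):
  15/68*1/10 + 32/85*1/10 + 69/340*3/10 + 1/5*1/2 = 15/68 = pi_A  (ok)
  15/68*1/2 + 32/85*3/5 + 69/340*1/10 + 1/5*1/10 = 32/85 = pi_B  (ok)
  15/68*1/5 + 32/85*1/10 + 69/340*2/5 + 1/5*1/5 = 69/340 = pi_C  (ok)
  15/68*1/5 + 32/85*1/5 + 69/340*1/5 + 1/5*1/5 = 1/5 = pi_D  (ok)

Answer: 15/68 32/85 69/340 1/5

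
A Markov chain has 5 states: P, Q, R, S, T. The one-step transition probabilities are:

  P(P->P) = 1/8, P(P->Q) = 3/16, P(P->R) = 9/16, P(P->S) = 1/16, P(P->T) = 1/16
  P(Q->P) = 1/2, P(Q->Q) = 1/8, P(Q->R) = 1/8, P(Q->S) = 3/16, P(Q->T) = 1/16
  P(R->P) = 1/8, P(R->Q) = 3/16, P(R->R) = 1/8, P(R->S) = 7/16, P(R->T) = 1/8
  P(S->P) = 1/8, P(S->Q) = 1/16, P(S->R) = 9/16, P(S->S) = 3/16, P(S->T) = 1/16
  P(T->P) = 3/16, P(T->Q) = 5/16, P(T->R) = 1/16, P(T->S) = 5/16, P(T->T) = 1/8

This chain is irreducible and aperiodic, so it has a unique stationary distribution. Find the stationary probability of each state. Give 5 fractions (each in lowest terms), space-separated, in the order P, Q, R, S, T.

The stationary distribution satisfies pi = pi * P, i.e.:
  pi_P = 1/8*pi_P + 1/2*pi_Q + 1/8*pi_R + 1/8*pi_S + 3/16*pi_T
  pi_Q = 3/16*pi_P + 1/8*pi_Q + 3/16*pi_R + 1/16*pi_S + 5/16*pi_T
  pi_R = 9/16*pi_P + 1/8*pi_Q + 1/8*pi_R + 9/16*pi_S + 1/16*pi_T
  pi_S = 1/16*pi_P + 3/16*pi_Q + 7/16*pi_R + 3/16*pi_S + 5/16*pi_T
  pi_T = 1/16*pi_P + 1/16*pi_Q + 1/8*pi_R + 1/16*pi_S + 1/8*pi_T
with normalization: pi_P + pi_Q + pi_R + pi_S + pi_T = 1.

Using the first 4 balance equations plus normalization, the linear system A*pi = b is:
  [-7/8, 1/2, 1/8, 1/8, 3/16] . pi = 0
  [3/16, -7/8, 3/16, 1/16, 5/16] . pi = 0
  [9/16, 1/8, -7/8, 9/16, 1/16] . pi = 0
  [1/16, 3/16, 7/16, -13/16, 5/16] . pi = 0
  [1, 1, 1, 1, 1] . pi = 1

Solving yields:
  pi_P = 5321/28102
  pi_Q = 2206/14051
  pi_R = 4399/14051
  pi_S = 7111/28102
  pi_T = 1230/14051

Verification (pi * P):
  5321/28102*1/8 + 2206/14051*1/2 + 4399/14051*1/8 + 7111/28102*1/8 + 1230/14051*3/16 = 5321/28102 = pi_P  (ok)
  5321/28102*3/16 + 2206/14051*1/8 + 4399/14051*3/16 + 7111/28102*1/16 + 1230/14051*5/16 = 2206/14051 = pi_Q  (ok)
  5321/28102*9/16 + 2206/14051*1/8 + 4399/14051*1/8 + 7111/28102*9/16 + 1230/14051*1/16 = 4399/14051 = pi_R  (ok)
  5321/28102*1/16 + 2206/14051*3/16 + 4399/14051*7/16 + 7111/28102*3/16 + 1230/14051*5/16 = 7111/28102 = pi_S  (ok)
  5321/28102*1/16 + 2206/14051*1/16 + 4399/14051*1/8 + 7111/28102*1/16 + 1230/14051*1/8 = 1230/14051 = pi_T  (ok)

Answer: 5321/28102 2206/14051 4399/14051 7111/28102 1230/14051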